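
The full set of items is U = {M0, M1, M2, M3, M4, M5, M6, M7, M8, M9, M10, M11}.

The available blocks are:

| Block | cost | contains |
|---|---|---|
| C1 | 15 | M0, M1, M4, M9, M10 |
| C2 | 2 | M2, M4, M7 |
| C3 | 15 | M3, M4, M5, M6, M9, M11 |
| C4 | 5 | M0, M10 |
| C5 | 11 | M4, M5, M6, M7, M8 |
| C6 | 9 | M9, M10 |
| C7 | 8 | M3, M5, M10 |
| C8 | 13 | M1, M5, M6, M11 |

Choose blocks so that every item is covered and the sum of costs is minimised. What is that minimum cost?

43

C1, C2, C3, C5 together cover every item (C1 ∪ C2 ∪ C3 ∪ C5 = {M0, M1, M2, M3, M4, M5, M6, M7, M8, M9, M10, M11}); total cost 15 + 2 + 15 + 11 = 43.
The greedy pick C2, C4, C3, C5, C8 costs 46; no covering selection beats 43.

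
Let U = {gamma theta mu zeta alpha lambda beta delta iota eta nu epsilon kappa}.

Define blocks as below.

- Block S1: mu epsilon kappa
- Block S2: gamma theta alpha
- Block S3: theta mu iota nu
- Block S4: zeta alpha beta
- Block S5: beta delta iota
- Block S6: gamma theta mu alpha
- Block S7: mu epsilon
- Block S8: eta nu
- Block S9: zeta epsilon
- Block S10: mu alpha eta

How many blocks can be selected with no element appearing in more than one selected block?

4

S5, S6, S8, S9 are pairwise disjoint (S5={beta,delta,iota}; S6={gamma,theta,mu,alpha}; S8={eta,nu}; S9={zeta,epsilon}).
Every remaining block overlaps one of these, and no 5 of the listed blocks are pairwise disjoint, so 4 is the maximum.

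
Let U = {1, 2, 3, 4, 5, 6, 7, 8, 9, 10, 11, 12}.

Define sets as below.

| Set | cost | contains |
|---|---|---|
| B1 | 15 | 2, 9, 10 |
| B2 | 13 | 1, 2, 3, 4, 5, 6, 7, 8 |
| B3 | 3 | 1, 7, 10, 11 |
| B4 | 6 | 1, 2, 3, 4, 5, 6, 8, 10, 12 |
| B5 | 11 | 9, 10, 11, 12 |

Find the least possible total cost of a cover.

20

B3, B4, B5 together cover every element (B3 ∪ B4 ∪ B5 = {1, 2, 3, 4, 5, 6, 7, 8, 9, 10, 11, 12}); total cost 3 + 6 + 11 = 20.
No covering selection has total cost below 20.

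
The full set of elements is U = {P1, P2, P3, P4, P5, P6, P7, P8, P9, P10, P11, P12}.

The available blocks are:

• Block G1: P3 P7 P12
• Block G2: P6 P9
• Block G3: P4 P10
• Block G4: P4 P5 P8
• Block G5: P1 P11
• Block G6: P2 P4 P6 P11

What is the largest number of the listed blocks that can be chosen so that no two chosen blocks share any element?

4

G1, G2, G3, G5 are pairwise disjoint (G1={P3,P7,P12}; G2={P6,P9}; G3={P4,P10}; G5={P1,P11}).
Every remaining block overlaps one of these, and no 5 of the listed blocks are pairwise disjoint, so 4 is the maximum.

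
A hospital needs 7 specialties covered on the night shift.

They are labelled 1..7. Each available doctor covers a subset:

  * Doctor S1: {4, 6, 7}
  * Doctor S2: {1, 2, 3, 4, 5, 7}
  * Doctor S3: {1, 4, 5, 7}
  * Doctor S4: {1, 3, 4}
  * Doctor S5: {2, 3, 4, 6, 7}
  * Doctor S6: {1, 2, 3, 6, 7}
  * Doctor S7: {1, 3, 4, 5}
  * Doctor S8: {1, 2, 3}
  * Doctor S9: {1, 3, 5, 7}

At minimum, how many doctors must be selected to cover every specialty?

Take {S1, S2}. Their union is {1, 2, 3, 4, 5, 6, 7}, which is all 7 specialties.
No single doctor has all 7 specialties (the largest, S2, has 6), so 2 is optimal.

2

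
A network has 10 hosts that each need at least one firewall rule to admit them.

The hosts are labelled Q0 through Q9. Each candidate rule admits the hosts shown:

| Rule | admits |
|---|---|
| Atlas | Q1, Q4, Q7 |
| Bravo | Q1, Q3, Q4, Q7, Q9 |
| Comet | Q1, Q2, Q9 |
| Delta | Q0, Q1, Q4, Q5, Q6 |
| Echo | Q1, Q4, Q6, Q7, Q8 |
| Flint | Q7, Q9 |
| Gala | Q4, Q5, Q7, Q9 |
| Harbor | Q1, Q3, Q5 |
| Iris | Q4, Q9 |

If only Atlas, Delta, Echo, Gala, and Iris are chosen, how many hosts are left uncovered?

Union of Atlas, Delta, Echo, Gala, Iris = {Q0, Q1, Q4, Q5, Q6, Q7, Q8, Q9}.
Not covered: Q2, Q3 — 2 hosts.

2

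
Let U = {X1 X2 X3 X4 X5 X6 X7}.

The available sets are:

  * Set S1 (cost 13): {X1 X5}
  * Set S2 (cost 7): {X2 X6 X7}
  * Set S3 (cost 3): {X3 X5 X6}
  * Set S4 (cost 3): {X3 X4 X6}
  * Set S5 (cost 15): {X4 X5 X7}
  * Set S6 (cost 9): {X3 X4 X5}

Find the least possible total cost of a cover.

23

S1, S2, S4 together cover every point (S1 ∪ S2 ∪ S4 = {X1, X2, X3, X4, X5, X6, X7}); total cost 13 + 7 + 3 = 23.
The greedy pick S3, S4, S2, S1 costs 26; no covering selection beats 23.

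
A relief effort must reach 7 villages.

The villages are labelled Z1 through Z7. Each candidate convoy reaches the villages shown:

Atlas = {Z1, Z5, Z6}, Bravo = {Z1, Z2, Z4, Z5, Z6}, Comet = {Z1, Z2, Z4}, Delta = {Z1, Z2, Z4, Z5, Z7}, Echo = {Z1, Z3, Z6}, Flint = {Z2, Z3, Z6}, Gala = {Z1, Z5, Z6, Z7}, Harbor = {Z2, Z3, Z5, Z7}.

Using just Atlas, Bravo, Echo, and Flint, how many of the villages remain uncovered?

1

Union of Atlas, Bravo, Echo, Flint = {Z1, Z2, Z3, Z4, Z5, Z6}.
Not covered: Z7 — 1 village.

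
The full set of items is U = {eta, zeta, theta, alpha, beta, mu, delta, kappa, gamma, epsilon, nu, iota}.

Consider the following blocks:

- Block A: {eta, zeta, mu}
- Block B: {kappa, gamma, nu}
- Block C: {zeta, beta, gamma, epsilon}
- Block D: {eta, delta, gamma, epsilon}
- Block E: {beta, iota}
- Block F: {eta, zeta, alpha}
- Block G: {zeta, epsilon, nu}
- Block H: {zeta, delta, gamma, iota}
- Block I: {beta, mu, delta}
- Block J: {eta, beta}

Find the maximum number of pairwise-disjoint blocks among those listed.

A, B, E are pairwise disjoint (A={eta,zeta,mu}; B={kappa,gamma,nu}; E={beta,iota}).
Every remaining block overlaps one of these, and no 4 of the listed blocks are pairwise disjoint, so 3 is the maximum.

3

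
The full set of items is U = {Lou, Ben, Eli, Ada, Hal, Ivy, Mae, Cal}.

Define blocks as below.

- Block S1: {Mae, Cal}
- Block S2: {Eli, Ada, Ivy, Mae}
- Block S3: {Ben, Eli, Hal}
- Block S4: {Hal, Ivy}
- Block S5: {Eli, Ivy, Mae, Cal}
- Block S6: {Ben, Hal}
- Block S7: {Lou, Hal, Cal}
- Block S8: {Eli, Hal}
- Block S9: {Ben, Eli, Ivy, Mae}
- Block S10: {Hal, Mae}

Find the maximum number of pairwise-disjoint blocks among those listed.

S2, S7 are pairwise disjoint (S2={Eli,Ada,Ivy,Mae}; S7={Lou,Hal,Cal}).
Every remaining block overlaps one of these, and no 3 of the listed blocks are pairwise disjoint, so 2 is the maximum.

2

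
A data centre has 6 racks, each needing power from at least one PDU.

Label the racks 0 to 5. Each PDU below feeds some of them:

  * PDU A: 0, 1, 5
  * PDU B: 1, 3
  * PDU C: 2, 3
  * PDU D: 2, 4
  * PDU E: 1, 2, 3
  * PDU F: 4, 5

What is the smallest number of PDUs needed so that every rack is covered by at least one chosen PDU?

3

Take {A, C, F}. Their union is {0, 1, 2, 3, 4, 5}, which is all 6 racks.
Only A contains 0, so A is forced; the remaining 3 racks need at least 2 more PDUs (each remaining PDU adds at most 2) — so at least 3 PDUs are needed, and 3 is optimal.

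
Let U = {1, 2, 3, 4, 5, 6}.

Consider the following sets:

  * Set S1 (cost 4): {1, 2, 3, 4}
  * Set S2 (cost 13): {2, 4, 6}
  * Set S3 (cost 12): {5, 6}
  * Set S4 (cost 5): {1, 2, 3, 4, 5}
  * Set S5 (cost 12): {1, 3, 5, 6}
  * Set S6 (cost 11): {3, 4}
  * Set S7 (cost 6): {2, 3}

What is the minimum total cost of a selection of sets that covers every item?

S1, S3 together cover every item (S1 ∪ S3 = {1, 2, 3, 4, 5, 6}); total cost 4 + 12 = 16.
The greedy pick S1, S4, S3 costs 21; no covering selection beats 16.

16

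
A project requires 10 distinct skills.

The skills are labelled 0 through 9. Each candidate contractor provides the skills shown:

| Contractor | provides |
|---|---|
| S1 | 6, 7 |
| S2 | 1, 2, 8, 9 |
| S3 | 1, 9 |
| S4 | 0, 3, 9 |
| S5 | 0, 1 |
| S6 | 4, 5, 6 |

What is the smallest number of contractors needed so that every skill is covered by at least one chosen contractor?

4

Take {S1, S2, S4, S6}. Their union is {0, 1, 2, 3, 4, 5, 6, 7, 8, 9}, which is all 10 skills.
Only S4 contains 3, so S4 is forced; the remaining 7 skills need at least 3 more contractors (each remaining contractor adds at most 3) — so at least 4 contractors are needed, and 4 is optimal.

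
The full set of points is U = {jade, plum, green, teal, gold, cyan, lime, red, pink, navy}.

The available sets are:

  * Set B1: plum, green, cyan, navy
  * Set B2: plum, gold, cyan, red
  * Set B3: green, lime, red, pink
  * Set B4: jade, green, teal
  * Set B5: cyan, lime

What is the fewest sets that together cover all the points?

4

B1 and B2 and B3 and B4 together: B1 ∪ B2 ∪ B3 ∪ B4 = {jade, plum, green, teal, gold, cyan, lime, red, pink, navy} — every point is covered.
No 3 of the 5 sets cover everything (all 10 combinations miss at least one point), so 4 is optimal.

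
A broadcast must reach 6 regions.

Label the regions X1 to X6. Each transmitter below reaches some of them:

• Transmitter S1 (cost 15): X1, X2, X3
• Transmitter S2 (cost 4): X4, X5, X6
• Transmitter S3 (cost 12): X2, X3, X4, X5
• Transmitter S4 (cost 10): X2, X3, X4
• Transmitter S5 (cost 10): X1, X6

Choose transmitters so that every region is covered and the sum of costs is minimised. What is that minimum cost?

S1, S2 together cover every region (S1 ∪ S2 = {X1, X2, X3, X4, X5, X6}); total cost 15 + 4 = 19.
No covering selection has total cost below 19.

19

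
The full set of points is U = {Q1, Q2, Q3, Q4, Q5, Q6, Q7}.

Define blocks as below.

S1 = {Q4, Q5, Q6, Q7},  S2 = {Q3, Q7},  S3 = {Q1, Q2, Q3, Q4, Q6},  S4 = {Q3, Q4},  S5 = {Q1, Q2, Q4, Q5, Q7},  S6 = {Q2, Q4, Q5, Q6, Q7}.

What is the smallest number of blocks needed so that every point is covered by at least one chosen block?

2

S1 and S3 cover everything between them: the union {Q1, Q2, Q3, Q4, Q5, Q6, Q7} is all of U.
No single block has all 7 points (the largest, S3, has 5), so 2 is optimal.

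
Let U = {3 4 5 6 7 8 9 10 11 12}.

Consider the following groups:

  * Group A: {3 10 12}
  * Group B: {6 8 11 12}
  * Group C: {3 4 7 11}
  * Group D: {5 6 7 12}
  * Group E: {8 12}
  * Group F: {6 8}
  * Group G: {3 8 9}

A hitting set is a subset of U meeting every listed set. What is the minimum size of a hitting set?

Take H = {3, 5, 8}. Each listed group contains at least one of these, so H is a hitting set of size 3.
No choice of 2 items meets every group, so 3 is the minimum.

3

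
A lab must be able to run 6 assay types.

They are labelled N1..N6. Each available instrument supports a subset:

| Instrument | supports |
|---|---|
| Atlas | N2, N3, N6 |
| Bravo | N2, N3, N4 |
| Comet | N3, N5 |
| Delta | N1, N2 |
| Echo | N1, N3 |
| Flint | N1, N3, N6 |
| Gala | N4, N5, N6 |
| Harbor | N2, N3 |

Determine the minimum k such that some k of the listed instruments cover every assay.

Delta and Gala and Harbor together: Delta ∪ Gala ∪ Harbor = {N1, N2, N3, N4, N5, N6} — every assay is covered.
No 2 of the 8 instruments cover everything (all 28 combinations miss at least one assay), so 3 is optimal.

3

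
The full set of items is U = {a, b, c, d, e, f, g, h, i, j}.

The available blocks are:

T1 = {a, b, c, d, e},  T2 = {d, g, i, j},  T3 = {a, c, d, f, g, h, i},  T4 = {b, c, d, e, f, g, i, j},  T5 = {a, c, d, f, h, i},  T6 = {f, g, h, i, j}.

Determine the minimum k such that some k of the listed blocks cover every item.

T4 and T5 together: T4 ∪ T5 = {a, b, c, d, e, f, g, h, i, j} — every item is covered.
No single block has all 10 items (the largest, T4, has 8), so 2 is optimal.

2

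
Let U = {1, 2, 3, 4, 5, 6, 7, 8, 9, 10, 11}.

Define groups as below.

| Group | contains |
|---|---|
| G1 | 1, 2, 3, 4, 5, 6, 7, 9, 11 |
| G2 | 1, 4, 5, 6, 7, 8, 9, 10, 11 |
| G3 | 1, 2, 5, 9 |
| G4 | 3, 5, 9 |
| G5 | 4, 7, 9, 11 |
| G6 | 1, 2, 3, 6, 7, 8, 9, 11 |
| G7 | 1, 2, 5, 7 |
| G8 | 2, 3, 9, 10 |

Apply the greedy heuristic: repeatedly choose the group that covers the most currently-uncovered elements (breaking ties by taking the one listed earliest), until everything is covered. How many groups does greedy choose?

Greedy: pick G1 (covers 9 new) → pick G2 (covers 2 new). Total picks: 2.

2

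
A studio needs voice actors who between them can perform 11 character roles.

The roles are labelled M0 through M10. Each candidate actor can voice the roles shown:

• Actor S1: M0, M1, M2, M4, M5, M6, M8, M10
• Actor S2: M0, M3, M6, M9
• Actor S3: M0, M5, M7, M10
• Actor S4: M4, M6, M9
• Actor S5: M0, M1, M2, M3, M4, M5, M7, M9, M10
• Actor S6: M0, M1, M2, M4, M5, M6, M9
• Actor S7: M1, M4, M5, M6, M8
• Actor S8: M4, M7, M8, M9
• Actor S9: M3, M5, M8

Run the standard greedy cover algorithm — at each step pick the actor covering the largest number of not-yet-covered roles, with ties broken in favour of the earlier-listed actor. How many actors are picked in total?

Greedy: pick S5 (covers 9 new) → pick S1 (covers 2 new). Total picks: 2.

2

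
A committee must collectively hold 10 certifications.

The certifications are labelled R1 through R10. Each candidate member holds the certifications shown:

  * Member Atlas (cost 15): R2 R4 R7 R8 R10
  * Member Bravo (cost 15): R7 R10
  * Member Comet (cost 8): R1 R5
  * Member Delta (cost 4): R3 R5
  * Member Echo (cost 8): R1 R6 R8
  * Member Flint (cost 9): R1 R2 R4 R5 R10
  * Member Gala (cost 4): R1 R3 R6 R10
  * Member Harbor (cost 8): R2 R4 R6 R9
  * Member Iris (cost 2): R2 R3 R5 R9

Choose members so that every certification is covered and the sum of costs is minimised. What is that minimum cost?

21

Atlas, Gala, Iris together cover every certification (Atlas ∪ Gala ∪ Iris = {R1, R2, R3, R4, R5, R6, R7, R8, R9, R10}); total cost 15 + 4 + 2 = 21.
No covering selection has total cost below 21.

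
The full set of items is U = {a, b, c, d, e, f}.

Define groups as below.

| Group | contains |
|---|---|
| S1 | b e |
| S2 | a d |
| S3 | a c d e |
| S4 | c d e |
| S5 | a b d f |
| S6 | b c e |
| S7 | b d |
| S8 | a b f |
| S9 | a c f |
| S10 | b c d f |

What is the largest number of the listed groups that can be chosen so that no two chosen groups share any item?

2

S2, S6 are pairwise disjoint (S2={a,d}; S6={b,c,e}).
Every remaining group overlaps one of these, and no 3 of the listed groups are pairwise disjoint, so 2 is the maximum.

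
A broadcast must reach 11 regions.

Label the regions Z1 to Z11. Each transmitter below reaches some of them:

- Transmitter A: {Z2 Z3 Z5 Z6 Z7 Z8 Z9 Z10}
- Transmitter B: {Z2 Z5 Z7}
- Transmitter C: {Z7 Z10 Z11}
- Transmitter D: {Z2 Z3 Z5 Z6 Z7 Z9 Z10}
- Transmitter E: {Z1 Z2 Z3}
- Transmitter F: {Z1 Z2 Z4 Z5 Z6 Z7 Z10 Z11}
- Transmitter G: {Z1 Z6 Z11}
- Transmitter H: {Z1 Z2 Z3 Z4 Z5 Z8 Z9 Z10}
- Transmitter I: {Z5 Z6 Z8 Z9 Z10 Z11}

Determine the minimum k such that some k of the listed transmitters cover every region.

Take {A, F}. Their union is {Z1, Z2, Z3, Z4, Z5, Z6, Z7, Z8, Z9, Z10, Z11}, which is all 11 regions.
No single transmitter has all 11 regions (the largest, A, has 8), so 2 is optimal.

2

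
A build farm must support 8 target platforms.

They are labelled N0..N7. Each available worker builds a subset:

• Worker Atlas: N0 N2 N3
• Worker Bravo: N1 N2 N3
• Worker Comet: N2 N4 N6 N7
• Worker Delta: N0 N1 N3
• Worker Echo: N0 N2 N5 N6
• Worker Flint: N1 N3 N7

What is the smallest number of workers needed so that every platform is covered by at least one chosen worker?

3

Take {Comet, Echo, Flint}. Their union is {N0, N1, N2, N3, N4, N5, N6, N7}, which is all 8 platforms.
Only Comet contains N4, so Comet is forced; the remaining 4 platforms need at least 2 more workers (each remaining worker adds at most 3) — so at least 3 workers are needed, and 3 is optimal.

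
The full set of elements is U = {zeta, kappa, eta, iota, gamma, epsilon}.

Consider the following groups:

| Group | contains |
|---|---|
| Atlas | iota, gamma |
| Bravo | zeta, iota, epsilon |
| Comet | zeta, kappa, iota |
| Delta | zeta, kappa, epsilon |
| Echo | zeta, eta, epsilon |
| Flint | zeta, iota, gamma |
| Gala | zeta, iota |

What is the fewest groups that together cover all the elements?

3

Atlas, Comet, and Echo cover everything between them: the union {zeta, kappa, eta, iota, gamma, epsilon} is all of U.
Only Echo contains eta, so Echo is forced; the remaining 3 elements need at least 2 more groups (each remaining group adds at most 2) — so at least 3 groups are needed, and 3 is optimal.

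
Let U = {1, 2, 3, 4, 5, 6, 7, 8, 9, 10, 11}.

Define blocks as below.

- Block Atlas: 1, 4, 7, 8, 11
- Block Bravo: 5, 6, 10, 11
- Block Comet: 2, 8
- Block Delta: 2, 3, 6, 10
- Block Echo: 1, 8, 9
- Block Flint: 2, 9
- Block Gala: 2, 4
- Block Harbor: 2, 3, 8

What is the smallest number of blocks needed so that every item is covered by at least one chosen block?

Atlas, Bravo, Echo, and Harbor cover everything between them: the union {1, 2, 3, 4, 5, 6, 7, 8, 9, 10, 11} is all of U.
No 3 of the 8 blocks cover everything (all 56 combinations miss at least one item), so 4 is optimal.

4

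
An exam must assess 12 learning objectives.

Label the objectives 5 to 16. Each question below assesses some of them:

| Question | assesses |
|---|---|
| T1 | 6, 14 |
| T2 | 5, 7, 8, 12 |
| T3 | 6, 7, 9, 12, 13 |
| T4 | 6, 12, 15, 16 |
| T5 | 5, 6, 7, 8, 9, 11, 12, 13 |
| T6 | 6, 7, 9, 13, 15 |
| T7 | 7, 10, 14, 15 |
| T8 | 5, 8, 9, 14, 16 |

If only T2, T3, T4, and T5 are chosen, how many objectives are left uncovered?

2

Union of T2, T3, T4, T5 = {5, 6, 7, 8, 9, 11, 12, 13, 15, 16}.
Not covered: 10, 14 — 2 objectives.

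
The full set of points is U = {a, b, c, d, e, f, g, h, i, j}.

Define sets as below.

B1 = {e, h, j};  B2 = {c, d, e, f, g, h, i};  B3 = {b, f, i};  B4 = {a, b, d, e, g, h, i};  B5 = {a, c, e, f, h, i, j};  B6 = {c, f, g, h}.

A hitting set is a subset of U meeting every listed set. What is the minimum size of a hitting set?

2

T = {f, h} meets every set (each contains at least one member of T), and |T| = 2.
The sets B1, B3 are pairwise disjoint, so any hitting set needs a separate point for each — at least 2. Hence 2 is optimal.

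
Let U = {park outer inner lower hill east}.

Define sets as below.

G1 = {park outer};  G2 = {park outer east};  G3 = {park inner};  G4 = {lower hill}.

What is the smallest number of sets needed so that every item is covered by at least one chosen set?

3

G2, G3, and G4 cover everything between them: the union {park, outer, inner, lower, hill, east} is all of U.
Only G3 contains inner, so G3 is forced; the remaining 4 items need at least 2 more sets (each remaining set adds at most 2) — so at least 3 sets are needed, and 3 is optimal.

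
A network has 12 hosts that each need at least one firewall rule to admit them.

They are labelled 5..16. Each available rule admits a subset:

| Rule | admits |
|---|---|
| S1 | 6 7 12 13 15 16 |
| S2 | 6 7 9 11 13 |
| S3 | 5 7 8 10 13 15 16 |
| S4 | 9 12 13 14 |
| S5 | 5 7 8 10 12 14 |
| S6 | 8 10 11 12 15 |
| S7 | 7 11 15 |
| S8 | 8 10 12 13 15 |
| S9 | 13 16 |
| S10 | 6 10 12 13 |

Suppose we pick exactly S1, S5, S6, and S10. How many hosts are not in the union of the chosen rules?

Union of S1, S5, S6, S10 = {5, 6, 7, 8, 10, 11, 12, 13, 14, 15, 16}.
Not covered: 9 — 1 host.

1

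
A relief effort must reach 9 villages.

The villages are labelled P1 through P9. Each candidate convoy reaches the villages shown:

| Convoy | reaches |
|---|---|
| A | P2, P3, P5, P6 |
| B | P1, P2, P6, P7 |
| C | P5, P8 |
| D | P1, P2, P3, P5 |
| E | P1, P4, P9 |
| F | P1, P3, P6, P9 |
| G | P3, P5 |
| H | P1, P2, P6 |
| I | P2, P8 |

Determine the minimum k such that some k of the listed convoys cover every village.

4

A and B and E and I together: A ∪ B ∪ E ∪ I = {P1, P2, P3, P4, P5, P6, P7, P8, P9} — every village is covered.
Only B contains P7, so B is forced; the remaining 5 villages need at least 3 more convoys (each remaining convoy adds at most 2) — so at least 4 convoys are needed, and 4 is optimal.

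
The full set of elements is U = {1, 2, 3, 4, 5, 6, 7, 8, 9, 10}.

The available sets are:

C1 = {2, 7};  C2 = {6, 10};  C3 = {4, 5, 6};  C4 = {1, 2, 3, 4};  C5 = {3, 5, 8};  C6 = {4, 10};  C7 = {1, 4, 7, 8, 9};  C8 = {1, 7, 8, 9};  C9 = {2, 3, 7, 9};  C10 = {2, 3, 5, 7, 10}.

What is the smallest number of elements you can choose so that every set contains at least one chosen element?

4

H = {1, 5, 7, 10} meets every set (each contains at least one member of H), and |H| = 4.
No choice of 3 elements meets every set, so 4 is the minimum.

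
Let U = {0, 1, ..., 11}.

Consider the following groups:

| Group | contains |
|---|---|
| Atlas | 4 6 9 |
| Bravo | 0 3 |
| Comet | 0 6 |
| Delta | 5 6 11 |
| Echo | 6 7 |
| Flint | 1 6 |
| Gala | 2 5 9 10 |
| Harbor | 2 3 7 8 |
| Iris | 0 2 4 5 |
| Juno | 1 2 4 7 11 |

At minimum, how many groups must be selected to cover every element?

Take {Comet, Gala, Harbor, Juno}. Their union is {0, 1, 2, 3, 4, 5, 6, 7, 8, 9, 10, 11}, which is all 12 elements.
Only Harbor contains 8, so Harbor is forced; the remaining 8 elements need at least 3 more groups (each remaining group adds at most 3) — so at least 4 groups are needed, and 4 is optimal.

4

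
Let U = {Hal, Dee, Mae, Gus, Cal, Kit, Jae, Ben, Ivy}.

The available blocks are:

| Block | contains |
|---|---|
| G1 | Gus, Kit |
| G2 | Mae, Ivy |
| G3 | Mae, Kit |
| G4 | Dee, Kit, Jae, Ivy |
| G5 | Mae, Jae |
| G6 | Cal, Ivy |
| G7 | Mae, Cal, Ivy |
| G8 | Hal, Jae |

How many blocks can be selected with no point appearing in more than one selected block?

G1, G2, G8 are pairwise disjoint (G1={Gus,Kit}; G2={Mae,Ivy}; G8={Hal,Jae}).
Every remaining block overlaps one of these, and no 4 of the listed blocks are pairwise disjoint, so 3 is the maximum.

3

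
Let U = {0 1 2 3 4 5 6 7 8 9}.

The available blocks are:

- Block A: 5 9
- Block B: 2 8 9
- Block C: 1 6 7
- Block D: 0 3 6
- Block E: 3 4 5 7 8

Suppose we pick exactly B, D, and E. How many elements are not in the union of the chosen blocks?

1

Union of B, D, E = {0, 2, 3, 4, 5, 6, 7, 8, 9}.
Not covered: 1 — 1 element.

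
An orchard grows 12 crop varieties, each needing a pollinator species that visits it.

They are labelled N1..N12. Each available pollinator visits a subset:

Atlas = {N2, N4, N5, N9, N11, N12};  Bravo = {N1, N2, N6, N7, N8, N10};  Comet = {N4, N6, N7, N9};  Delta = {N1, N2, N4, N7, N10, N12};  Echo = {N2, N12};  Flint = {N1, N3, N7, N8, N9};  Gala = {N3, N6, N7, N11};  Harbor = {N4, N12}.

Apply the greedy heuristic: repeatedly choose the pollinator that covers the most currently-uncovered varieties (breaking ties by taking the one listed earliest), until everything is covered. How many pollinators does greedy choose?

Greedy: pick Atlas (covers 6 new) → pick Bravo (covers 5 new) → pick Flint (covers 1 new). Total picks: 3.

3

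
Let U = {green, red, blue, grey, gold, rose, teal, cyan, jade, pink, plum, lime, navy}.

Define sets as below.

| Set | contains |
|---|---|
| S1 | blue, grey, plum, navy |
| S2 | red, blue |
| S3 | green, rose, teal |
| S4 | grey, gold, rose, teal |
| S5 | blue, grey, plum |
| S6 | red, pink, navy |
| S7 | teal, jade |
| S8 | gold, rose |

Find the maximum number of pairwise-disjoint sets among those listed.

4

S5, S6, S7, S8 are pairwise disjoint (S5={blue,grey,plum}; S6={red,pink,navy}; S7={teal,jade}; S8={gold,rose}).
Every remaining set overlaps one of these, and no 5 of the listed sets are pairwise disjoint, so 4 is the maximum.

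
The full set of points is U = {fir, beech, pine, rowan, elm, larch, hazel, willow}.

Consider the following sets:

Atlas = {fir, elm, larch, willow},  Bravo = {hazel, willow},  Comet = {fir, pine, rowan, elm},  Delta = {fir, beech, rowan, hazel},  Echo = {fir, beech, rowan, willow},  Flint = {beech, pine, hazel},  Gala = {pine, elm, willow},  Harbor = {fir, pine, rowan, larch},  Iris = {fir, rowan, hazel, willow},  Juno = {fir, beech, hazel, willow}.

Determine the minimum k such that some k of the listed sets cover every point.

3

Take {Atlas, Comet, Juno}. Their union is {fir, beech, pine, rowan, elm, larch, hazel, willow}, which is all 8 points.
No 2 of the 10 sets cover everything (all 45 combinations miss at least one point), so 3 is optimal.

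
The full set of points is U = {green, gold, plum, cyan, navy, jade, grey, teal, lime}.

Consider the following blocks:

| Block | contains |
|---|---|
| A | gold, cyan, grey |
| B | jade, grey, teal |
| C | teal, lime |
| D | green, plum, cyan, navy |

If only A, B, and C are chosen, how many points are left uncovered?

3

Union of A, B, C = {gold, cyan, jade, grey, teal, lime}.
Not covered: green, plum, navy — 3 points.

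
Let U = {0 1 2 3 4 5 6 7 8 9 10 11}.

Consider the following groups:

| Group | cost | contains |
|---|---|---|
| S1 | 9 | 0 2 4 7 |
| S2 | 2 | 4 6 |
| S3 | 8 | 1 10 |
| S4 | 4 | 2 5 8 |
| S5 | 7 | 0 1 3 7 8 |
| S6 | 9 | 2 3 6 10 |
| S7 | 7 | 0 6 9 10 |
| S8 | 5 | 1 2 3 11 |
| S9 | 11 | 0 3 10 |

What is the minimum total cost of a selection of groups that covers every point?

25

S2, S4, S5, S7, S8 together cover every point (S2 ∪ S4 ∪ S5 ∪ S7 ∪ S8 = {0, 1, 2, 3, 4, 5, 6, 7, 8, 9, 10, 11}); total cost 2 + 4 + 7 + 7 + 5 = 25.
No covering selection has total cost below 25.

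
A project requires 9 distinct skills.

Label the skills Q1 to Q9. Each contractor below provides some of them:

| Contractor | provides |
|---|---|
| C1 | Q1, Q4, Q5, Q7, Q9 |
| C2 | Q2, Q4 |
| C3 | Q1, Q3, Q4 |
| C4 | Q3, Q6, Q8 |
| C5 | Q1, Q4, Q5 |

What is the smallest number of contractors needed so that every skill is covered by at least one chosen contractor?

Take {C1, C2, C4}. Their union is {Q1, Q2, Q3, Q4, Q5, Q6, Q7, Q8, Q9}, which is all 9 skills.
Only C2 contains Q2, so C2 is forced; the remaining 7 skills need at least 2 more contractors (each remaining contractor adds at most 4) — so at least 3 contractors are needed, and 3 is optimal.

3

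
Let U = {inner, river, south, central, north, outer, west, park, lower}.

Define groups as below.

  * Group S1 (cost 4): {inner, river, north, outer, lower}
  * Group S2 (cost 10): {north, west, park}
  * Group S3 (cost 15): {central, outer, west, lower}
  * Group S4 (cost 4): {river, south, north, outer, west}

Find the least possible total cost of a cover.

33

S1, S2, S3, S4 together cover every element (S1 ∪ S2 ∪ S3 ∪ S4 = {inner, river, south, central, north, outer, west, park, lower}); total cost 4 + 10 + 15 + 4 = 33.
No covering selection has total cost below 33.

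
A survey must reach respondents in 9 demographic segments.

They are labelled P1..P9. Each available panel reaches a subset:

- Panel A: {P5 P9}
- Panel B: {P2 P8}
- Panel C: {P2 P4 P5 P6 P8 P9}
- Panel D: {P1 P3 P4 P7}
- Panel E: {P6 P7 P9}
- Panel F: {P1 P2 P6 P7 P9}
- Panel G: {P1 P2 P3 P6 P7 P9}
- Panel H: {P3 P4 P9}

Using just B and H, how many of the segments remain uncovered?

4

Union of B, H = {P2, P3, P4, P8, P9}.
Not covered: P1, P5, P6, P7 — 4 segments.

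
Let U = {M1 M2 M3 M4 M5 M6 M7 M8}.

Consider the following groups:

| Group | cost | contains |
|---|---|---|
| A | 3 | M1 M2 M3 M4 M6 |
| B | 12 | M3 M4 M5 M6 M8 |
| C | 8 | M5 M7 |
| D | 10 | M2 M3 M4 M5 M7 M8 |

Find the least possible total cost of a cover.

A, D together cover every item (A ∪ D = {M1, M2, M3, M4, M5, M6, M7, M8}); total cost 3 + 10 = 13.
No covering selection has total cost below 13.

13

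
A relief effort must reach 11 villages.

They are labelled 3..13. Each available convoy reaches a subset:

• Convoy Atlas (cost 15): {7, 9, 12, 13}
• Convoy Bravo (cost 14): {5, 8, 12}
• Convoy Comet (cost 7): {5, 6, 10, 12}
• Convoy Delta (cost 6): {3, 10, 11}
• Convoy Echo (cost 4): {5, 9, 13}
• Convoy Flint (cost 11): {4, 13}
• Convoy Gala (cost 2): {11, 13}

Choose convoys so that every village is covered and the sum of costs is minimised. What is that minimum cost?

Atlas, Bravo, Comet, Delta, Flint together cover every village (Atlas ∪ Bravo ∪ Comet ∪ Delta ∪ Flint = {3, 4, 5, 6, 7, 8, 9, 10, 11, 12, 13}); total cost 15 + 14 + 7 + 6 + 11 = 53.
The greedy pick Gala, Comet, Echo, Delta, Flint, Bravo, Atlas costs 59; no covering selection beats 53.

53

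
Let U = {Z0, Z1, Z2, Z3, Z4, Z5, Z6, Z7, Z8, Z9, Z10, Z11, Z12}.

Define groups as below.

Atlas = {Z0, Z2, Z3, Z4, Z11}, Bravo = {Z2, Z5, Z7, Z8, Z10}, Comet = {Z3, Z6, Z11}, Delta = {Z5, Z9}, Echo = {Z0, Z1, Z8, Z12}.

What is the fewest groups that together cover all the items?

Atlas, Bravo, Comet, Delta, and Echo cover everything between them: the union {Z0, Z1, Z2, Z3, Z4, Z5, Z6, Z7, Z8, Z9, Z10, Z11, Z12} is all of U.
No 4 of the 5 groups cover everything (all 5 combinations miss at least one item), so 5 is optimal.

5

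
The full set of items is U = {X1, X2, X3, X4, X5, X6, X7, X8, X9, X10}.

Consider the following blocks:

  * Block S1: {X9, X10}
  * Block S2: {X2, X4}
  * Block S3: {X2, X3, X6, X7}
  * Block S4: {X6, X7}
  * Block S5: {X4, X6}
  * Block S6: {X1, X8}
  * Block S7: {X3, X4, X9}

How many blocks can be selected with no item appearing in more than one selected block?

S1, S2, S4, S6 are pairwise disjoint (S1={X9,X10}; S2={X2,X4}; S4={X6,X7}; S6={X1,X8}).
Every remaining block overlaps one of these, and no 5 of the listed blocks are pairwise disjoint, so 4 is the maximum.

4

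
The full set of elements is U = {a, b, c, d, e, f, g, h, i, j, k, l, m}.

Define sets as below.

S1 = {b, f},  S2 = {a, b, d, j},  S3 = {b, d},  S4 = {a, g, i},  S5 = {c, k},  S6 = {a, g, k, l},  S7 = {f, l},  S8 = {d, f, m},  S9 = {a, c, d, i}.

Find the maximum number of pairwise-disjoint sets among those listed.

4

S3, S4, S5, S7 are pairwise disjoint (S3={b,d}; S4={a,g,i}; S5={c,k}; S7={f,l}).
Every remaining set overlaps one of these, and no 5 of the listed sets are pairwise disjoint, so 4 is the maximum.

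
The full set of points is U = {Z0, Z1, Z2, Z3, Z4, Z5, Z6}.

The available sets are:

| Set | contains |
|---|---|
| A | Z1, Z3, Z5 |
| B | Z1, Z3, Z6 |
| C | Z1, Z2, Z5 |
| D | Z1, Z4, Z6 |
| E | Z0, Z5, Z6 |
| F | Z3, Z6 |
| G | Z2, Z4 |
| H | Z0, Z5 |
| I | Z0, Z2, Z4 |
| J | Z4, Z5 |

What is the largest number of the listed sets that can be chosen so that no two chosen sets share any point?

B, G, H are pairwise disjoint (B={Z1,Z3,Z6}; G={Z2,Z4}; H={Z0,Z5}).
Every remaining set overlaps one of these, and no 4 of the listed sets are pairwise disjoint, so 3 is the maximum.

3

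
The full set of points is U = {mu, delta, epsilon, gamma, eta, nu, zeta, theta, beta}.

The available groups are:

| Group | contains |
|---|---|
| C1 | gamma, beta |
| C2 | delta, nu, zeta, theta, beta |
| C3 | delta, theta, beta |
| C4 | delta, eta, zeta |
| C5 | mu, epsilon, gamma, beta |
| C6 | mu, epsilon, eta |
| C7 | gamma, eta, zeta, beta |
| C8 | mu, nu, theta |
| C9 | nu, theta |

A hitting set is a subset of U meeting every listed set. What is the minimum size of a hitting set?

3

Take H = {eta, theta, beta}. Each listed group contains at least one of these, so H is a hitting set of size 3.
The groups C4, C5, C9 are pairwise disjoint, so any hitting set needs a separate point for each — at least 3. Hence 3 is optimal.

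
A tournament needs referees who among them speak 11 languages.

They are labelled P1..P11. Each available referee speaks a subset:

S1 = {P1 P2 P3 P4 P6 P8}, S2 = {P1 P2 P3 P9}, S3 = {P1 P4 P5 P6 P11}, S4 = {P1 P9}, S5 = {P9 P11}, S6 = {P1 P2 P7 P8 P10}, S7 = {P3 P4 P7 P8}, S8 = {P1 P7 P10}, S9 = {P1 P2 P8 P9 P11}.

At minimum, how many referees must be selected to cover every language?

3

S2 and S3 and S6 together: S2 ∪ S3 ∪ S6 = {P1, P2, P3, P4, P5, P6, P7, P8, P9, P10, P11} — every language is covered.
Only S3 contains P5, so S3 is forced; the remaining 6 languages need at least 2 more referees (each remaining referee adds at most 4) — so at least 3 referees are needed, and 3 is optimal.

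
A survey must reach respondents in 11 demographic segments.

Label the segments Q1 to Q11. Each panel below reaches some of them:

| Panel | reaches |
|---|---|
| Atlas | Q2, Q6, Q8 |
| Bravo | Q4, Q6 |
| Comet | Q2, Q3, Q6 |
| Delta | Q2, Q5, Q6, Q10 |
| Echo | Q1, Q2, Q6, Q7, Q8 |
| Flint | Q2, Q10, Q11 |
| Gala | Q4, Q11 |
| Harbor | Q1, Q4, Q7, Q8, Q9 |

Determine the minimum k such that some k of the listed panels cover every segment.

Comet and Delta and Flint and Harbor together: Comet ∪ Delta ∪ Flint ∪ Harbor = {Q1, Q2, Q3, Q4, Q5, Q6, Q7, Q8, Q9, Q10, Q11} — every segment is covered.
No 3 of the 8 panels cover everything (all 56 combinations miss at least one segment), so 4 is optimal.

4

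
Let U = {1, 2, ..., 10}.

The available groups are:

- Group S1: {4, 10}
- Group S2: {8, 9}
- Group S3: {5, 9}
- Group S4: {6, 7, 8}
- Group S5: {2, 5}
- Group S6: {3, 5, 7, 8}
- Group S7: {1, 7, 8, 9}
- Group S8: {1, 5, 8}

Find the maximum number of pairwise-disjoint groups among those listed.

S1, S5, S7 are pairwise disjoint (S1={4,10}; S5={2,5}; S7={1,7,8,9}).
Every remaining group overlaps one of these, and no 4 of the listed groups are pairwise disjoint, so 3 is the maximum.

3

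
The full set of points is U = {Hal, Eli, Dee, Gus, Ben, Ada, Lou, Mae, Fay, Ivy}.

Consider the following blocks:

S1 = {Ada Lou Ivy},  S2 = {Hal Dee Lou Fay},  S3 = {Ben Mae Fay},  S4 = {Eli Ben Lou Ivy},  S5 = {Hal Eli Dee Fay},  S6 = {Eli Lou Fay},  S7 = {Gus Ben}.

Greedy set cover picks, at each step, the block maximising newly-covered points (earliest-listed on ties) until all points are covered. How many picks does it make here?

5

Greedy: pick S2 (covers 4 new) → pick S4 (covers 3 new) → pick S1 (covers 1 new) → pick S3 (covers 1 new) → pick S7 (covers 1 new). Total picks: 5.
(The true minimum cover uses only 4 blocks, so greedy is not optimal here.)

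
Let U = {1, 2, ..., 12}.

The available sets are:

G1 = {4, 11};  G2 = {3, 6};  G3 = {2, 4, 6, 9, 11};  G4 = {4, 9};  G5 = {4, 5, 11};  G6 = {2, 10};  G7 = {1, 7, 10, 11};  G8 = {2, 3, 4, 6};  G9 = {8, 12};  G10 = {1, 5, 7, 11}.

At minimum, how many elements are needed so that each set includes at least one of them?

5

Take H = {3, 4, 8, 10, 11}. Each listed set contains at least one of these, so H is a hitting set of size 5.
The sets G2, G4, G6, G9, G10 are pairwise disjoint, so any hitting set needs a separate element for each — at least 5. Hence 5 is optimal.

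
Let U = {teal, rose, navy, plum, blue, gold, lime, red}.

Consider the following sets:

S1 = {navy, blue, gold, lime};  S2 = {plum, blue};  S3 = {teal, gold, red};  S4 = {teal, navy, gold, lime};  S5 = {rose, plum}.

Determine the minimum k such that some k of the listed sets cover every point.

3

S1 and S3 and S5 together: S1 ∪ S3 ∪ S5 = {teal, rose, navy, plum, blue, gold, lime, red} — every point is covered.
Only S5 contains rose, so S5 is forced; the remaining 6 points need at least 2 more sets (each remaining set adds at most 4) — so at least 3 sets are needed, and 3 is optimal.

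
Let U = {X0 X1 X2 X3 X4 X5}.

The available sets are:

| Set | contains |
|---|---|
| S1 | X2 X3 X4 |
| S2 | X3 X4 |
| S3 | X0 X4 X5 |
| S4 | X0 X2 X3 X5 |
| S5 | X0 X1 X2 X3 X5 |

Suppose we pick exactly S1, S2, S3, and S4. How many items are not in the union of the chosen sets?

Union of S1, S2, S3, S4 = {X0, X2, X3, X4, X5}.
Not covered: X1 — 1 item.

1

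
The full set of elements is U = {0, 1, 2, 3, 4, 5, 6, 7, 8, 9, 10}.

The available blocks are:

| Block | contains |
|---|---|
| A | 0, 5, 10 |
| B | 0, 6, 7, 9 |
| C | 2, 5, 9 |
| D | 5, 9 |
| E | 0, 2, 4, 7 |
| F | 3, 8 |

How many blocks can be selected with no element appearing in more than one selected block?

3

D, E, F are pairwise disjoint (D={5,9}; E={0,2,4,7}; F={3,8}).
Every remaining block overlaps one of these, and no 4 of the listed blocks are pairwise disjoint, so 3 is the maximum.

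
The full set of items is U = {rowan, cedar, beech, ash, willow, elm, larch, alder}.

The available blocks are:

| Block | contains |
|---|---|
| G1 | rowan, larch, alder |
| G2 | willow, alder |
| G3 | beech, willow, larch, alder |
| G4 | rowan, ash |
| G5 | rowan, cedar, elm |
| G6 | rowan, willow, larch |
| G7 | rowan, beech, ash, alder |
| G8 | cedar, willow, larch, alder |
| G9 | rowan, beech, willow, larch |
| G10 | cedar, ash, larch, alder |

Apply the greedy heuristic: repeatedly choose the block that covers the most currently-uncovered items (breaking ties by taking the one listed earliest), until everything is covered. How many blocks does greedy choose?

3

Greedy: pick G3 (covers 4 new) → pick G5 (covers 3 new) → pick G4 (covers 1 new). Total picks: 3.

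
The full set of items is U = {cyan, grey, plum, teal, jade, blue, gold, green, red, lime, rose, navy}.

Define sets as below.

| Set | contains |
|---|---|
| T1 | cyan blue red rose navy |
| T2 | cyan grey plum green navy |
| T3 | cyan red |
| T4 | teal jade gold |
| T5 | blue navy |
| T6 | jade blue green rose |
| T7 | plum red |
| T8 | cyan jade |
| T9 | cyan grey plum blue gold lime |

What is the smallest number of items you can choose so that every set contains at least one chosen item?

4

The 4 items {jade, gold, red, navy} hit every set.
No choice of 3 items meets every set, so 4 is the minimum.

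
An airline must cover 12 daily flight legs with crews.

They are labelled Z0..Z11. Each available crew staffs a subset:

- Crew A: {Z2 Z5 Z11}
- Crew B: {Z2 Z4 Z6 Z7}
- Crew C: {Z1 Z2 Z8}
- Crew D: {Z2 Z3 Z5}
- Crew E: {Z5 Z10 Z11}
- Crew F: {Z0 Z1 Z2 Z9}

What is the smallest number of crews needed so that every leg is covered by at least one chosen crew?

5

B and C and D and E and F together: B ∪ C ∪ D ∪ E ∪ F = {Z0, Z1, Z2, Z3, Z4, Z5, Z6, Z7, Z8, Z9, Z10, Z11} — every leg is covered.
No 4 of the 6 crews cover everything (all 15 combinations miss at least one leg), so 5 is optimal.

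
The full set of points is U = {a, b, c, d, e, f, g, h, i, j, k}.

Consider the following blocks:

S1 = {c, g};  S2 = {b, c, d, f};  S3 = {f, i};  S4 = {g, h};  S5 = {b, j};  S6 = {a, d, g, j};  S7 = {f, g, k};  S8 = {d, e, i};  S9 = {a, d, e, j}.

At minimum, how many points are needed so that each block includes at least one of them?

4

The 4 points {b, e, f, g} hit every block.
No choice of 3 points meets every block, so 4 is the minimum.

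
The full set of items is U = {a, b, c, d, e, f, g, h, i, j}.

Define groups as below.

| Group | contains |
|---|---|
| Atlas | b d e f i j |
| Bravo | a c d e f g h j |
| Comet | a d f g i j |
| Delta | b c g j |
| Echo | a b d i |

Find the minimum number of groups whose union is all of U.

2

Take {Bravo, Echo}. Their union is {a, b, c, d, e, f, g, h, i, j}, which is all 10 items.
No single group has all 10 items (the largest, Bravo, has 8), so 2 is optimal.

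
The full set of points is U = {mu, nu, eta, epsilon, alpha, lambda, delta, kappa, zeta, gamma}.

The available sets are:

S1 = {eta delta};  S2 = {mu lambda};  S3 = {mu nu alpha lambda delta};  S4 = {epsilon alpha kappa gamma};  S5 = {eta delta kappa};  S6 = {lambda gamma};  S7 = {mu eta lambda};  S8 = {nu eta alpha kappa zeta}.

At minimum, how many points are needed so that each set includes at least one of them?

3

The 3 points {eta, lambda, kappa} hit every set.
The sets S1, S2, S4 are pairwise disjoint, so any hitting set needs a separate point for each — at least 3. Hence 3 is optimal.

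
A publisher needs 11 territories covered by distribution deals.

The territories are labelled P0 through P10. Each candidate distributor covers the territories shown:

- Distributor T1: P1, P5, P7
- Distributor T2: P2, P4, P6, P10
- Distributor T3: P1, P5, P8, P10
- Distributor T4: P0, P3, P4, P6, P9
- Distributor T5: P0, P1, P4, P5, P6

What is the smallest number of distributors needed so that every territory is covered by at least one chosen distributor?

4

Take {T1, T2, T3, T4}. Their union is {P0, P1, P2, P3, P4, P5, P6, P7, P8, P9, P10}, which is all 11 territories.
Only T2 contains P2, so T2 is forced; the remaining 7 territories need at least 3 more distributors (each remaining distributor adds at most 3) — so at least 4 distributors are needed, and 4 is optimal.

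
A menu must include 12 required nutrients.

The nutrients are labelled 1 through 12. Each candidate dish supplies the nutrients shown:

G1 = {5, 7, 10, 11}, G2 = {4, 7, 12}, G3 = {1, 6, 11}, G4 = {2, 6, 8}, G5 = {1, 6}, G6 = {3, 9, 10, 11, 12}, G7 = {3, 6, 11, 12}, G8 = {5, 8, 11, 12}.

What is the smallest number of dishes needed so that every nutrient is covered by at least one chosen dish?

Take {G2, G3, G4, G6, G8}. Their union is {1, 2, 3, 4, 5, 6, 7, 8, 9, 10, 11, 12}, which is all 12 nutrients.
No 4 of the 8 dishes cover everything (all 70 combinations miss at least one nutrient), so 5 is optimal.

5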